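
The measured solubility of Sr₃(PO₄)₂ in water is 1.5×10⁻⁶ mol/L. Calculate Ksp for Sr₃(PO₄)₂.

Ksp = 8.2×10⁻²⁸

Sr₃(PO₄)₂(s) ⇌ 3 Sr²⁺(aq) + 2 PO₄³⁻(aq)
Call the molar solubility s, so that [Sr²⁺] = 3s and [PO₄³⁻] = 2s.
Ksp = [Sr²⁺]^3[PO₄³⁻]^2 = (3s)^3 · (2s)^2 = 108s^5
Ksp = 108 × (1.5×10⁻⁶)^5 = 8.2×10⁻²⁸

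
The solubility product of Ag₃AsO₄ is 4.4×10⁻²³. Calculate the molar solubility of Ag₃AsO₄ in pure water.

Ag₃AsO₄(s) ⇌ 3 Ag⁺(aq) + AsO₄³⁻(aq)
Call the molar solubility s, so that [Ag⁺] = 3s and [AsO₄³⁻] = s.
Ksp = [Ag⁺]^3[AsO₄³⁻] = (3s)^3 · s = 27s^4
27s^4 = 4.4×10⁻²³  ⇒  s^4 = 1.6×10⁻²⁴
Taking the 4th root, s = 1.1×10⁻⁶ mol/L.

1.1×10⁻⁶ M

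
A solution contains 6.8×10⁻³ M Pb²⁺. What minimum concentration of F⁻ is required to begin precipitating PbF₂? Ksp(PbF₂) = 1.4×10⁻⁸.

1.4×10⁻³ M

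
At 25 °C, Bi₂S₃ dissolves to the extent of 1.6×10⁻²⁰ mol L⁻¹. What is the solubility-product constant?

Bi₂S₃(s) ⇌ 2 Bi³⁺(aq) + 3 S²⁻(aq)
For each mole of Bi₂S₃ that dissolves per liter, [Bi³⁺] = 2s and [S²⁻] = 3s; let s denote this solubility.
Ksp = [Bi³⁺]^2[S²⁻]^3 = (2s)^2 · (3s)^3 = 108s^5
Ksp = 108 × (1.6×10⁻²⁰)^5 = 1.1×10⁻⁹⁷

Ksp = 1.1×10⁻⁹⁷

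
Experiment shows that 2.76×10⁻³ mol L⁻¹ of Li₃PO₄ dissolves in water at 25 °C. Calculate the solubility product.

Li₃PO₄(s) ⇌ 3 Li⁺(aq) + PO₄³⁻(aq)
With molar solubility s: [Li⁺] = 3s, [PO₄³⁻] = s.
Ksp = [Li⁺]^3[PO₄³⁻] = (3s)^3 · s = 27s^4
Ksp = 27 × (2.76×10⁻³)^4 = 1.57×10⁻⁹

Ksp = 1.57×10⁻⁹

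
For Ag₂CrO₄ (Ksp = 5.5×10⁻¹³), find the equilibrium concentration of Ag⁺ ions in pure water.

Ag₂CrO₄(s) ⇌ 2 Ag⁺(aq) + CrO₄²⁻(aq)
Let s be the molar solubility. Then [Ag⁺] = 2s and [CrO₄²⁻] = s.
Ksp = [Ag⁺]^2[CrO₄²⁻] = (2s)^2 · s = 4s^3 = 5.5×10⁻¹³
s = 5.2×10⁻⁵ mol/L
[Ag⁺] = 2s = 1.0×10⁻⁴ mol/L

1.0×10⁻⁴ M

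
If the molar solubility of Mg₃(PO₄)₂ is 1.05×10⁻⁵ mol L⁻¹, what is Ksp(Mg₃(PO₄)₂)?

Mg₃(PO₄)₂(s) ⇌ 3 Mg²⁺(aq) + 2 PO₄³⁻(aq)
Call the molar solubility s, so that [Mg²⁺] = 3s and [PO₄³⁻] = 2s.
Ksp = [Mg²⁺]^3[PO₄³⁻]^2 = (3s)^3 · (2s)^2 = 108s^5
Ksp = 108 × (1.05×10⁻⁵)^5 = 1.38×10⁻²³

Ksp = 1.38×10⁻²³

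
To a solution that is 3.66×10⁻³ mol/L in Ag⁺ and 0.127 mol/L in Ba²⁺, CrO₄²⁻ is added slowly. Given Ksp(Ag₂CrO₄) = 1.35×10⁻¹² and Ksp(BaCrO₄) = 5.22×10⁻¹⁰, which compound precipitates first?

BaCrO₄

A salt starts to precipitate once the ion product Q reaches its Ksp.
For Ag₂CrO₄: [CrO₄²⁻] = (Ksp/[Ag⁺]^2) = 1.01×10⁻⁷ mol/L
For BaCrO₄: [CrO₄²⁻] = (Ksp/[Ba²⁺]) = 4.11×10⁻⁹ mol/L
The smaller threshold [CrO₄²⁻] is reached first, so BaCrO₄ precipitates first.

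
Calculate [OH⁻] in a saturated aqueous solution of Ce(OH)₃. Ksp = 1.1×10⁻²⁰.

Ce(OH)₃(s) ⇌ Ce³⁺(aq) + 3 OH⁻(aq)
Let s be the molar solubility. Then [Ce³⁺] = s and [OH⁻] = 3s.
Ksp = [Ce³⁺][OH⁻]^3 = s · (3s)^3 = 27s^4 = 1.1×10⁻²⁰
s = 4.5×10⁻⁶ mol/L
[OH⁻] = 3s = 1.3×10⁻⁵ mol/L

1.3×10⁻⁵ M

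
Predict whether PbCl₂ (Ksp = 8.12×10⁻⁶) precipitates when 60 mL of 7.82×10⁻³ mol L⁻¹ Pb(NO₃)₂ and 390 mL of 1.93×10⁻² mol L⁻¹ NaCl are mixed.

No

After mixing, V = 60 mL + 390 mL = 450 mL.
[Pb²⁺] = (7.82×10⁻³)(60)/450 = 1.04×10⁻³ mol L⁻¹
[Cl⁻] = (1.93×10⁻²)(390)/450 = 1.67×10⁻² mol L⁻¹
Q = [Pb²⁺][Cl⁻]^2 = 2.92×10⁻⁷
Since Q (2.92×10⁻⁷) is less than Ksp (8.12×10⁻⁶), no PbCl₂ precipitates.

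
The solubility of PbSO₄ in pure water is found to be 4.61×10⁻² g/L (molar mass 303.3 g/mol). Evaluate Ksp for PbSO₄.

Ksp = 2.31×10⁻⁸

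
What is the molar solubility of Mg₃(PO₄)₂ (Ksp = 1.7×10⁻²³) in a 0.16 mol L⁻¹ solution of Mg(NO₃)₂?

3.2×10⁻¹¹ M

Mg₃(PO₄)₂(s) ⇌ 3 Mg²⁺(aq) + 2 PO₄³⁻(aq)
Mg²⁺ is already present at 0.16 mol L⁻¹. If s mol/L of Mg₃(PO₄)₂ dissolves, [PO₄³⁻] = 2s while [Mg²⁺] ≈ 0.16 mol L⁻¹.
Ksp = [Mg²⁺]^3[PO₄³⁻]^2 = (0.16)^3(2s)^2
(2s)^2 = 1.7×10⁻²³ / (0.16)^3 = 4.2×10⁻²¹
s = 3.2×10⁻¹¹ mol L⁻¹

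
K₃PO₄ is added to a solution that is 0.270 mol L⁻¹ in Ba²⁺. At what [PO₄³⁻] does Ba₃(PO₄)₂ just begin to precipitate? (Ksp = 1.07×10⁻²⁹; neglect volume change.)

2.33×10⁻¹⁴ M

The threshold for precipitation is Q = Ksp.
Ba₃(PO₄)₂(s) ⇌ 3 Ba²⁺(aq) + 2 PO₄³⁻(aq)
Ksp = [Ba²⁺]^3[PO₄³⁻]^2 = [PO₄³⁻]^2(0.270)^3
[PO₄³⁻]^2 = 1.07×10⁻²⁹ / (0.270)^3 = 5.44×10⁻²⁸
[PO₄³⁻] = 2.33×10⁻¹⁴ mol L⁻¹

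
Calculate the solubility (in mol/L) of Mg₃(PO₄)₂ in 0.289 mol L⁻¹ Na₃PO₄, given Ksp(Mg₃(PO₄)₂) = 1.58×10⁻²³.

1.91×10⁻⁸ M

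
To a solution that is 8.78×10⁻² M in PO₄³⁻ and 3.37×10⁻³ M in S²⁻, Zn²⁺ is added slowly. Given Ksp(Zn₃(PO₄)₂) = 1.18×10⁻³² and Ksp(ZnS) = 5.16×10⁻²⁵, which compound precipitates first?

ZnS

Precipitation begins when Q = Ksp.
For Zn₃(PO₄)₂: [Zn²⁺] = (Ksp/[PO₄³⁻]^2)^(1/3) = 1.15×10⁻¹⁰ M
For ZnS: [Zn²⁺] = (Ksp/[S²⁻]) = 1.53×10⁻²² M
ZnS requires the lower [Zn²⁺], so it precipitates first.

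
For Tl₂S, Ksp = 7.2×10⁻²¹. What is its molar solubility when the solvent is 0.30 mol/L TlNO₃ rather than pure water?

8.0×10⁻²⁰ M

Tl₂S(s) ⇌ 2 Tl⁺(aq) + S²⁻(aq)
Tl⁺ is already present at 0.30 mol/L. If s mol/L of Tl₂S dissolves, [S²⁻] = s while [Tl⁺] ≈ 0.30 mol/L.
Ksp = [Tl⁺]^2[S²⁻] = (0.30)^2s
s = 7.2×10⁻²¹ / (0.30)^2 = 8.0×10⁻²⁰
s = 8.0×10⁻²⁰ mol/L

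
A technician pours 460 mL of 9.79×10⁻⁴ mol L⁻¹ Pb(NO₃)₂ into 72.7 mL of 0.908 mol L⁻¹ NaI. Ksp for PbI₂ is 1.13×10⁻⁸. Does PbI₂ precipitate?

Yes

After mixing, V = 460 mL + 72.7 mL = 532.7 mL.
[Pb²⁺] = (9.79×10⁻⁴)(460)/532.7 = 8.45×10⁻⁴ mol L⁻¹
[I⁻] = (0.908)(72.7)/532.7 = 0.124 mol L⁻¹
Q = [Pb²⁺][I⁻]^2 = 1.30×10⁻⁵
Q = 1.30×10⁻⁵ > Ksp = 1.13×10⁻⁸, so the solution is supersaturated and PbI₂ precipitates.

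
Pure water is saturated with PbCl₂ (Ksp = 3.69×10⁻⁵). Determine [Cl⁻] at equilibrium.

4.19×10⁻² M

PbCl₂(s) ⇌ Pb²⁺(aq) + 2 Cl⁻(aq)
Let s be the molar solubility. Then [Pb²⁺] = s and [Cl⁻] = 2s.
Ksp = [Pb²⁺][Cl⁻]^2 = s · (2s)^2 = 4s^3 = 3.69×10⁻⁵
s = 2.10×10⁻² mol/L
[Cl⁻] = 2s = 4.19×10⁻² mol/L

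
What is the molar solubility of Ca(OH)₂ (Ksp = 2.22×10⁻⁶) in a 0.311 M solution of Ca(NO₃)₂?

Ca(OH)₂(s) ⇌ Ca²⁺(aq) + 2 OH⁻(aq)
The solution already contains Ca²⁺ at 0.311 M. Let s be the molar solubility of Ca(OH)₂.
[Ca²⁺] ≈ 0.311 M (common ion dominates); [OH⁻] = 2s.
Ksp = [Ca²⁺][OH⁻]^2 = (0.311)(2s)^2
(2s)^2 = 2.22×10⁻⁶ / (0.311) = 7.14×10⁻⁶
s = 1.34×10⁻³ M

1.34×10⁻³ M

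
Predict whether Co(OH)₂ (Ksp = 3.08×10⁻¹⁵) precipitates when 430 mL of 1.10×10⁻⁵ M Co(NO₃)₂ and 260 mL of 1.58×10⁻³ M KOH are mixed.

The combined volume is 690 mL.
[Co²⁺] = (1.10×10⁻⁵)(430)/690 = 6.86×10⁻⁶ M
[OH⁻] = (1.58×10⁻³)(260)/690 = 5.95×10⁻⁴ M
Q = [Co²⁺][OH⁻]^2 = 2.43×10⁻¹²
Because Q > Ksp (2.43×10⁻¹² vs 3.08×10⁻¹⁵), a precipitate of Co(OH)₂ forms.

Yes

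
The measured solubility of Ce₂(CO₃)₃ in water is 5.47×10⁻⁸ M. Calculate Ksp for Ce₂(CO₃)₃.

Ce₂(CO₃)₃(s) ⇌ 2 Ce³⁺(aq) + 3 CO₃²⁻(aq)
If s mol/L of Ce₂(CO₃)₃ dissolves, [Ce³⁺] = 2s and [CO₃²⁻] = 3s.
Ksp = [Ce³⁺]^2[CO₃²⁻]^3 = (2s)^2 · (3s)^3 = 108s^5
Ksp = 108 × (5.47×10⁻⁸)^5 = 5.29×10⁻³⁵

Ksp = 5.29×10⁻³⁵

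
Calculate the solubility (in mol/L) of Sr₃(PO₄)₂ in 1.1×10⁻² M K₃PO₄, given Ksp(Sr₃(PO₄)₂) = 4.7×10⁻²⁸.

5.2×10⁻⁹ M

Sr₃(PO₄)₂(s) ⇌ 3 Sr²⁺(aq) + 2 PO₄³⁻(aq)
PO₄³⁻ is already present at 1.1×10⁻² M. If s mol/L of Sr₃(PO₄)₂ dissolves, [Sr²⁺] = 3s while [PO₄³⁻] ≈ 1.1×10⁻² M.
Ksp = [Sr²⁺]^3[PO₄³⁻]^2 = (3s)^3(1.1×10⁻²)^2
(3s)^3 = 4.7×10⁻²⁸ / (1.1×10⁻²)^2 = 3.9×10⁻²⁴
s = 5.2×10⁻⁹ M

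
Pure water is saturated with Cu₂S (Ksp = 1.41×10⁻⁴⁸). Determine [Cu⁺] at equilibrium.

Cu₂S(s) ⇌ 2 Cu⁺(aq) + S²⁻(aq)
If s mol/L of Cu₂S dissolves, [Cu⁺] = 2s and [S²⁻] = s.
Ksp = [Cu⁺]^2[S²⁻] = (2s)^2 · s = 4s^3 = 1.41×10⁻⁴⁸
s = 7.06×10⁻¹⁷ M
[Cu⁺] = 2s = 1.41×10⁻¹⁶ M

1.41×10⁻¹⁶ M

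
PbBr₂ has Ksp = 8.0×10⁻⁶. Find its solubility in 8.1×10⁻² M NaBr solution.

1.2×10⁻³ M

PbBr₂(s) ⇌ Pb²⁺(aq) + 2 Br⁻(aq)
Br⁻ is already present at 8.1×10⁻² M. If s mol/L of PbBr₂ dissolves, [Pb²⁺] = s while [Br⁻] ≈ 8.1×10⁻² M.
Ksp = [Pb²⁺][Br⁻]^2 = s(8.1×10⁻²)^2
s = 8.0×10⁻⁶ / (8.1×10⁻²)^2 = 1.2×10⁻³
s = 1.2×10⁻³ M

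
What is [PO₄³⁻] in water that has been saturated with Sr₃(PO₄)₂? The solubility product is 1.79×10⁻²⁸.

Sr₃(PO₄)₂(s) ⇌ 3 Sr²⁺(aq) + 2 PO₄³⁻(aq)
With molar solubility s: [Sr²⁺] = 3s, [PO₄³⁻] = 2s.
Ksp = [Sr²⁺]^3[PO₄³⁻]^2 = (3s)^3 · (2s)^2 = 108s^5 = 1.79×10⁻²⁸
s = 1.11×10⁻⁶ mol/L
[PO₄³⁻] = 2s = 2.21×10⁻⁶ mol/L

2.21×10⁻⁶ M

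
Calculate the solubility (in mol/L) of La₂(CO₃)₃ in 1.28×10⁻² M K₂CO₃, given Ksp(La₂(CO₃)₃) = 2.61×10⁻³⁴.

La₂(CO₃)₃(s) ⇌ 2 La³⁺(aq) + 3 CO₃²⁻(aq)
CO₃²⁻ is already present at 1.28×10⁻² M. If s mol/L of La₂(CO₃)₃ dissolves, [La³⁺] = 2s while [CO₃²⁻] ≈ 1.28×10⁻² M.
Ksp = [La³⁺]^2[CO₃²⁻]^3 = (2s)^2(1.28×10⁻²)^3
(2s)^2 = 2.61×10⁻³⁴ / (1.28×10⁻²)^3 = 1.24×10⁻²⁸
s = 5.58×10⁻¹⁵ M

5.58×10⁻¹⁵ M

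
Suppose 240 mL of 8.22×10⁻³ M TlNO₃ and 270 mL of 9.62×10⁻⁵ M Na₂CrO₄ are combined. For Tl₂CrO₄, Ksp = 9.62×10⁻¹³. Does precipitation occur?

Yes

After mixing, V = 240 mL + 270 mL = 510 mL.
[Tl⁺] = (8.22×10⁻³)(240)/510 = 3.87×10⁻³ M
[CrO₄²⁻] = (9.62×10⁻⁵)(270)/510 = 5.09×10⁻⁵ M
Q = [Tl⁺]^2[CrO₄²⁻] = 7.62×10⁻¹⁰
Since Q (7.62×10⁻¹⁰) exceeds Ksp (9.62×10⁻¹³), Tl₂CrO₄ will precipitate.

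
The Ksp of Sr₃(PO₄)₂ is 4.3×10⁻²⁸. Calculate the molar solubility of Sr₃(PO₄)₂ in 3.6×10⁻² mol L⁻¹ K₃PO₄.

2.3×10⁻⁹ M

Sr₃(PO₄)₂(s) ⇌ 3 Sr²⁺(aq) + 2 PO₄³⁻(aq)
The solution already contains PO₄³⁻ at 3.6×10⁻² mol L⁻¹. Let s be the molar solubility of Sr₃(PO₄)₂.
[PO₄³⁻] ≈ 3.6×10⁻² mol L⁻¹ (common ion dominates); [Sr²⁺] = 3s.
Ksp = [Sr²⁺]^3[PO₄³⁻]^2 = (3s)^3(3.6×10⁻²)^2
(3s)^3 = 4.3×10⁻²⁸ / (3.6×10⁻²)^2 = 3.3×10⁻²⁵
s = 2.3×10⁻⁹ mol L⁻¹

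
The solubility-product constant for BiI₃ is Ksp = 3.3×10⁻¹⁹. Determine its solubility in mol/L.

1.1×10⁻⁵ M

BiI₃(s) ⇌ Bi³⁺(aq) + 3 I⁻(aq)
With molar solubility s: [Bi³⁺] = s, [I⁻] = 3s.
Ksp = [Bi³⁺][I⁻]^3 = s · (3s)^3 = 27s^4
27s^4 = 3.3×10⁻¹⁹  ⇒  s^4 = 1.2×10⁻²⁰
Taking the 4th root, s = 1.1×10⁻⁵ M.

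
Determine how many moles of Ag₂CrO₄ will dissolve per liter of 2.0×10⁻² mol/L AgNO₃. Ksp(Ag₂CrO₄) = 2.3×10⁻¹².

Ag₂CrO₄(s) ⇌ 2 Ag⁺(aq) + CrO₄²⁻(aq)
The solution already contains Ag⁺ at 2.0×10⁻² mol/L. Let s be the molar solubility of Ag₂CrO₄.
[Ag⁺] ≈ 2.0×10⁻² mol/L (common ion dominates); [CrO₄²⁻] = s.
Ksp = [Ag⁺]^2[CrO₄²⁻] = (2.0×10⁻²)^2s
s = 2.3×10⁻¹² / (2.0×10⁻²)^2 = 5.8×10⁻⁹
s = 5.8×10⁻⁹ mol/L

5.8×10⁻⁹ M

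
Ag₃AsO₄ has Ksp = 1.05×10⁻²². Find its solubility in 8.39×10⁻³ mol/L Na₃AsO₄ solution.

7.74×10⁻⁸ M

Ag₃AsO₄(s) ⇌ 3 Ag⁺(aq) + AsO₄³⁻(aq)
With AsO₄³⁻ already at 8.39×10⁻³ mol/L and s small, take [AsO₄³⁻] ≈ 8.39×10⁻³ mol/L and [Ag⁺] = 3s.
Ksp = [Ag⁺]^3[AsO₄³⁻] = (3s)^3(8.39×10⁻³)
(3s)^3 = 1.05×10⁻²² / (8.39×10⁻³) = 1.25×10⁻²⁰
s = 7.74×10⁻⁸ mol/L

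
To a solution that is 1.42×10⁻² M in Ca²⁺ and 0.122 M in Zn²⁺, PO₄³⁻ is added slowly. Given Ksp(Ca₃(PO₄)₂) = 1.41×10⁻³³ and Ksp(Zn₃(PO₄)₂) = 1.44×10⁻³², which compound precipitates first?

Each salt precipitates once Q = Ksp for that salt.
For Ca₃(PO₄)₂: [PO₄³⁻] = (Ksp/[Ca²⁺]^3)^(1/2) = 2.22×10⁻¹⁴ M
For Zn₃(PO₄)₂: [PO₄³⁻] = (Ksp/[Zn²⁺]^3)^(1/2) = 2.82×10⁻¹⁵ M
Since Zn₃(PO₄)₂ needs less PO₄³⁻ to reach saturation, it precipitates first.

Zn₃(PO₄)₂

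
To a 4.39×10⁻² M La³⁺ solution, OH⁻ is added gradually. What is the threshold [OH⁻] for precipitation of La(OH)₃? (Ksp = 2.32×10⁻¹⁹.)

1.74×10⁻⁶ M

Precipitation begins when Q = Ksp.
La(OH)₃(s) ⇌ La³⁺(aq) + 3 OH⁻(aq)
Ksp = [La³⁺][OH⁻]^3 = [OH⁻]^3(4.39×10⁻²)
[OH⁻]^3 = 2.32×10⁻¹⁹ / (4.39×10⁻²) = 5.28×10⁻¹⁸
[OH⁻] = 1.74×10⁻⁶ M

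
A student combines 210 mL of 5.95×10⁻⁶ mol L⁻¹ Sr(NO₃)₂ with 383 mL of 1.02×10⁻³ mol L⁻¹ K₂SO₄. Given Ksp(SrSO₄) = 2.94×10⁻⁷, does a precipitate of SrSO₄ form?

The combined volume is 593 mL.
[Sr²⁺] = (5.95×10⁻⁶)(210)/593 = 2.11×10⁻⁶ mol L⁻¹
[SO₄²⁻] = (1.02×10⁻³)(383)/593 = 6.59×10⁻⁴ mol L⁻¹
Q = [Sr²⁺][SO₄²⁻] = 1.39×10⁻⁹
Q < Ksp (1.39×10⁻⁹ vs 2.94×10⁻⁷); the solution remains unsaturated and no precipitate forms.

No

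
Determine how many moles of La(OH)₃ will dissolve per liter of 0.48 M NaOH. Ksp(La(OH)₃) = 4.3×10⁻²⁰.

La(OH)₃(s) ⇌ La³⁺(aq) + 3 OH⁻(aq)
The solution already contains OH⁻ at 0.48 M. Let s be the molar solubility of La(OH)₃.
[OH⁻] ≈ 0.48 M (common ion dominates); [La³⁺] = s.
Ksp = [La³⁺][OH⁻]^3 = s(0.48)^3
s = 4.3×10⁻²⁰ / (0.48)^3 = 3.9×10⁻¹⁹
s = 3.9×10⁻¹⁹ M

3.9×10⁻¹⁹ M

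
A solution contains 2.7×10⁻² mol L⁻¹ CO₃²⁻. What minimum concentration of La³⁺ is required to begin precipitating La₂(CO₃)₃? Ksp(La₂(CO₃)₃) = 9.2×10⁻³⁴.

A salt starts to precipitate once the ion product Q reaches its Ksp.
La₂(CO₃)₃(s) ⇌ 2 La³⁺(aq) + 3 CO₃²⁻(aq)
Ksp = [La³⁺]^2[CO₃²⁻]^3 = [La³⁺]^2(2.7×10⁻²)^3
[La³⁺]^2 = 9.2×10⁻³⁴ / (2.7×10⁻²)^3 = 4.7×10⁻²⁹
[La³⁺] = 6.8×10⁻¹⁵ mol L⁻¹

6.8×10⁻¹⁵ M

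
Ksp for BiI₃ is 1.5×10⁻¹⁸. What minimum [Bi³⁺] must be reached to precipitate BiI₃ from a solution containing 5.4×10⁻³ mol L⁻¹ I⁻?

A salt starts to precipitate once the ion product Q reaches its Ksp.
BiI₃(s) ⇌ Bi³⁺(aq) + 3 I⁻(aq)
Ksp = [Bi³⁺][I⁻]^3 = [Bi³⁺](5.4×10⁻³)^3
[Bi³⁺] = 1.5×10⁻¹⁸ / (5.4×10⁻³)^3 = 9.5×10⁻¹²
[Bi³⁺] = 9.5×10⁻¹² mol L⁻¹

9.5×10⁻¹² M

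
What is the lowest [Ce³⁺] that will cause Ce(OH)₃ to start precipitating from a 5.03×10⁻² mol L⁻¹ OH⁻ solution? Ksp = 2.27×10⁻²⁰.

1.78×10⁻¹⁶ M

Precipitation begins when Q = Ksp.
Ce(OH)₃(s) ⇌ Ce³⁺(aq) + 3 OH⁻(aq)
Ksp = [Ce³⁺][OH⁻]^3 = [Ce³⁺](5.03×10⁻²)^3
[Ce³⁺] = 2.27×10⁻²⁰ / (5.03×10⁻²)^3 = 1.78×10⁻¹⁶
[Ce³⁺] = 1.78×10⁻¹⁶ mol L⁻¹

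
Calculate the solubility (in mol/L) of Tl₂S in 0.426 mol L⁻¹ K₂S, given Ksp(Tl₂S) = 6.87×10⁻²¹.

6.35×10⁻¹¹ M

Tl₂S(s) ⇌ 2 Tl⁺(aq) + S²⁻(aq)
With S²⁻ already at 0.426 mol L⁻¹ and s small, take [S²⁻] ≈ 0.426 mol L⁻¹ and [Tl⁺] = 2s.
Ksp = [Tl⁺]^2[S²⁻] = (2s)^2(0.426)
(2s)^2 = 6.87×10⁻²¹ / (0.426) = 1.61×10⁻²⁰
s = 6.35×10⁻¹¹ mol L⁻¹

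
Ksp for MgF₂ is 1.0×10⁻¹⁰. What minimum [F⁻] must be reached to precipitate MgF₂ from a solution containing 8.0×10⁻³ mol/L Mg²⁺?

1.1×10⁻⁴ M

The threshold for precipitation is Q = Ksp.
MgF₂(s) ⇌ Mg²⁺(aq) + 2 F⁻(aq)
Ksp = [Mg²⁺][F⁻]^2 = [F⁻]^2(8.0×10⁻³)
[F⁻]^2 = 1.0×10⁻¹⁰ / (8.0×10⁻³) = 1.3×10⁻⁸
[F⁻] = 1.1×10⁻⁴ mol/L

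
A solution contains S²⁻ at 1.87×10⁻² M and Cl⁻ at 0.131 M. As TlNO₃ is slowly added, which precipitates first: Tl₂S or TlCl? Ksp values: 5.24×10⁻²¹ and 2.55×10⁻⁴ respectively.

The threshold for precipitation is Q = Ksp.
For Tl₂S: [Tl⁺] = (Ksp/[S²⁻])^(1/2) = 5.29×10⁻¹⁰ M
For TlCl: [Tl⁺] = (Ksp/[Cl⁻]) = 1.95×10⁻³ M
Since Tl₂S needs less Tl⁺ to reach saturation, it precipitates first.

Tl₂S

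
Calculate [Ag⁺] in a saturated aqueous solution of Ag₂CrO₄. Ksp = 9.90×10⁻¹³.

1.26×10⁻⁴ M

Ag₂CrO₄(s) ⇌ 2 Ag⁺(aq) + CrO₄²⁻(aq)
Call the molar solubility s, so that [Ag⁺] = 2s and [CrO₄²⁻] = s.
Ksp = [Ag⁺]^2[CrO₄²⁻] = (2s)^2 · s = 4s^3 = 9.90×10⁻¹³
s = 6.28×10⁻⁵ M
[Ag⁺] = 2s = 1.26×10⁻⁴ M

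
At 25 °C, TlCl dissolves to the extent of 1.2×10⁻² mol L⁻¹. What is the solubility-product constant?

TlCl(s) ⇌ Tl⁺(aq) + Cl⁻(aq)
If s mol/L of TlCl dissolves, [Tl⁺] = s and [Cl⁻] = s.
Ksp = [Tl⁺][Cl⁻] = s · s = s^2
Ksp = (1.2×10⁻²)^2 = 1.4×10⁻⁴

Ksp = 1.4×10⁻⁴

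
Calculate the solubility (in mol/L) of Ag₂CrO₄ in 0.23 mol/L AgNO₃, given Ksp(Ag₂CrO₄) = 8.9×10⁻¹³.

Ag₂CrO₄(s) ⇌ 2 Ag⁺(aq) + CrO₄²⁻(aq)
Let s be the solubility of Ag₂CrO₄ here. The common ion gives [Ag⁺] ≈ 0.23 mol/L, and [CrO₄²⁻] = s.
Ksp = [Ag⁺]^2[CrO₄²⁻] = (0.23)^2s
s = 8.9×10⁻¹³ / (0.23)^2 = 1.7×10⁻¹¹
s = 1.7×10⁻¹¹ mol/L

1.7×10⁻¹¹ M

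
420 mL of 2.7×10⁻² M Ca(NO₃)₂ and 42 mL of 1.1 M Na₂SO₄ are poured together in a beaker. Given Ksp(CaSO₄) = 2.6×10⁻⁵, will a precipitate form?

The combined volume is 462 mL.
[Ca²⁺] = (2.7×10⁻²)(420)/462 = 2.5×10⁻² M
[SO₄²⁻] = (1.1)(42)/462 = 0.10 M
Q = [Ca²⁺][SO₄²⁻] = 2.5×10⁻³
Q = 2.5×10⁻³ > Ksp = 2.6×10⁻⁵, so the solution is supersaturated and CaSO₄ precipitates.

Yes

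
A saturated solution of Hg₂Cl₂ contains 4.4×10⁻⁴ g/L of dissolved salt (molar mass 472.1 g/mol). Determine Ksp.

s = (4.4×10⁻⁴ g L⁻¹)/(472.1 g mol⁻¹) = 9.320×10⁻⁷ M
Hg₂Cl₂(s) ⇌ Hg₂²⁺(aq) + 2 Cl⁻(aq)
For each mole of Hg₂Cl₂ that dissolves per liter, [Hg₂²⁺] = s and [Cl⁻] = 2s; let s denote this solubility.
Ksp = [Hg₂²⁺][Cl⁻]^2 = s · (2s)^2 = 4s^3
Ksp = 4 × (9.320×10⁻⁷)^3 = 3.2×10⁻¹⁸

Ksp = 3.2×10⁻¹⁸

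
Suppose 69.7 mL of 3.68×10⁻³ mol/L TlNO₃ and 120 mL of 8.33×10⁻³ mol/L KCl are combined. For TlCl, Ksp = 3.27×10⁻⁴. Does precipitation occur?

No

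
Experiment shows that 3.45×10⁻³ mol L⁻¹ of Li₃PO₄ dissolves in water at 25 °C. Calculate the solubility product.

Li₃PO₄(s) ⇌ 3 Li⁺(aq) + PO₄³⁻(aq)
With molar solubility s: [Li⁺] = 3s, [PO₄³⁻] = s.
Ksp = [Li⁺]^3[PO₄³⁻] = (3s)^3 · s = 27s^4
Ksp = 27 × (3.45×10⁻³)^4 = 3.83×10⁻⁹

Ksp = 3.83×10⁻⁹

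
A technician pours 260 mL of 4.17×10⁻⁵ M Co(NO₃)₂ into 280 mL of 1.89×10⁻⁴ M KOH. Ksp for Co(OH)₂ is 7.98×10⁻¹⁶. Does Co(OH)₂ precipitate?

The combined volume is 540 mL.
[Co²⁺] = (4.17×10⁻⁵)(260)/540 = 2.01×10⁻⁵ M
[OH⁻] = (1.89×10⁻⁴)(280)/540 = 9.80×10⁻⁵ M
Q = [Co²⁺][OH⁻]^2 = 1.93×10⁻¹³
Because Q > Ksp (1.93×10⁻¹³ vs 7.98×10⁻¹⁶), a precipitate of Co(OH)₂ forms.

Yes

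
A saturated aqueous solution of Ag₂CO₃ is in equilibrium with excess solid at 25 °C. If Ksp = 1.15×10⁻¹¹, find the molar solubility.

1.42×10⁻⁴ M

Ag₂CO₃(s) ⇌ 2 Ag⁺(aq) + CO₃²⁻(aq)
With molar solubility s: [Ag⁺] = 2s, [CO₃²⁻] = s.
Ksp = [Ag⁺]^2[CO₃²⁻] = (2s)^2 · s = 4s^3
4s^3 = 1.15×10⁻¹¹  ⇒  s^3 = 2.88×10⁻¹²
s = 1.42×10⁻⁴ M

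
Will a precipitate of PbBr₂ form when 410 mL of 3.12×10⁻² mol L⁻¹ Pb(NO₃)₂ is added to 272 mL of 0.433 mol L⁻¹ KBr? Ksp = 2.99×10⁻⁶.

Yes

Total volume after mixing = 410 + 272 = 682 mL.
[Pb²⁺] = (3.12×10⁻²)(410)/682 = 1.88×10⁻² mol L⁻¹
[Br⁻] = (0.433)(272)/682 = 0.173 mol L⁻¹
Q = [Pb²⁺][Br⁻]^2 = 5.59×10⁻⁴
Because Q > Ksp (5.59×10⁻⁴ vs 2.99×10⁻⁶), a precipitate of PbBr₂ forms.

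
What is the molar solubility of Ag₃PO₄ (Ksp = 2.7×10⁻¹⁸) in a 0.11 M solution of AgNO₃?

2.0×10⁻¹⁵ M

Ag₃PO₄(s) ⇌ 3 Ag⁺(aq) + PO₄³⁻(aq)
With Ag⁺ already at 0.11 M and s small, take [Ag⁺] ≈ 0.11 M and [PO₄³⁻] = s.
Ksp = [Ag⁺]^3[PO₄³⁻] = (0.11)^3s
s = 2.7×10⁻¹⁸ / (0.11)^3 = 2.0×10⁻¹⁵
s = 2.0×10⁻¹⁵ M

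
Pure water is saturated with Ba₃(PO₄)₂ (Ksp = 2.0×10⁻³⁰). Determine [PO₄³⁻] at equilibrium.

Ba₃(PO₄)₂(s) ⇌ 3 Ba²⁺(aq) + 2 PO₄³⁻(aq)
Let s be the molar solubility. Then [Ba²⁺] = 3s and [PO₄³⁻] = 2s.
Ksp = [Ba²⁺]^3[PO₄³⁻]^2 = (3s)^3 · (2s)^2 = 108s^5 = 2.0×10⁻³⁰
s = 4.5×10⁻⁷ M
[PO₄³⁻] = 2s = 9.0×10⁻⁷ M

9.0×10⁻⁷ M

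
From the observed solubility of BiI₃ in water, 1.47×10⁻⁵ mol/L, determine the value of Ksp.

BiI₃(s) ⇌ Bi³⁺(aq) + 3 I⁻(aq)
For each mole of BiI₃ that dissolves per liter, [Bi³⁺] = s and [I⁻] = 3s; let s denote this solubility.
Ksp = [Bi³⁺][I⁻]^3 = s · (3s)^3 = 27s^4
Ksp = 27 × (1.47×10⁻⁵)^4 = 1.26×10⁻¹⁸

Ksp = 1.26×10⁻¹⁸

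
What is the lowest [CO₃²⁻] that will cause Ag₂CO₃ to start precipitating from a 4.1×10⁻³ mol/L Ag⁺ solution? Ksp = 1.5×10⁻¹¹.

8.9×10⁻⁷ M

The threshold for precipitation is Q = Ksp.
Ag₂CO₃(s) ⇌ 2 Ag⁺(aq) + CO₃²⁻(aq)
Ksp = [Ag⁺]^2[CO₃²⁻] = [CO₃²⁻](4.1×10⁻³)^2
[CO₃²⁻] = 1.5×10⁻¹¹ / (4.1×10⁻³)^2 = 8.9×10⁻⁷
[CO₃²⁻] = 8.9×10⁻⁷ mol/L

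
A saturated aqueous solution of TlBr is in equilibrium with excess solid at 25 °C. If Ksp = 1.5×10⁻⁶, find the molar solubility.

TlBr(s) ⇌ Tl⁺(aq) + Br⁻(aq)
Call the molar solubility s, so that [Tl⁺] = s and [Br⁻] = s.
Ksp = [Tl⁺][Br⁻] = s · s = s^2
s^2 = 1.5×10⁻⁶
s = 1.2×10⁻³ mol L⁻¹

1.2×10⁻³ M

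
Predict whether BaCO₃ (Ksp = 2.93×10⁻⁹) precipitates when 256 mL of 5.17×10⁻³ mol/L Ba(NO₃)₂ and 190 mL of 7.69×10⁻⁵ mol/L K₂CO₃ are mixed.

Total volume after mixing = 256 + 190 = 446 mL.
[Ba²⁺] = (5.17×10⁻³)(256)/446 = 2.97×10⁻³ mol/L
[CO₃²⁻] = (7.69×10⁻⁵)(190)/446 = 3.28×10⁻⁵ mol/L
Q = [Ba²⁺][CO₃²⁻] = 9.72×10⁻⁸
Since Q (9.72×10⁻⁸) exceeds Ksp (2.93×10⁻⁹), BaCO₃ will precipitate.

Yes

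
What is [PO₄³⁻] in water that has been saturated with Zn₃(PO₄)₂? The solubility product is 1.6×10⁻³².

3.4×10⁻⁷ M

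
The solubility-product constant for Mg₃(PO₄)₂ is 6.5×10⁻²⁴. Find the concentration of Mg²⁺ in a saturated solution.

2.7×10⁻⁵ M

Mg₃(PO₄)₂(s) ⇌ 3 Mg²⁺(aq) + 2 PO₄³⁻(aq)
For each mole of Mg₃(PO₄)₂ that dissolves per liter, [Mg²⁺] = 3s and [PO₄³⁻] = 2s; let s denote this solubility.
Ksp = [Mg²⁺]^3[PO₄³⁻]^2 = (3s)^3 · (2s)^2 = 108s^5 = 6.5×10⁻²⁴
s = 9.0×10⁻⁶ mol/L
[Mg²⁺] = 3s = 2.7×10⁻⁵ mol/L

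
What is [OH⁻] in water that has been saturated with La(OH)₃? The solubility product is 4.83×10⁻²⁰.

La(OH)₃(s) ⇌ La³⁺(aq) + 3 OH⁻(aq)
If s mol/L of La(OH)₃ dissolves, [La³⁺] = s and [OH⁻] = 3s.
Ksp = [La³⁺][OH⁻]^3 = s · (3s)^3 = 27s^4 = 4.83×10⁻²⁰
s = 6.50×10⁻⁶ mol L⁻¹
[OH⁻] = 3s = 1.95×10⁻⁵ mol L⁻¹

1.95×10⁻⁵ M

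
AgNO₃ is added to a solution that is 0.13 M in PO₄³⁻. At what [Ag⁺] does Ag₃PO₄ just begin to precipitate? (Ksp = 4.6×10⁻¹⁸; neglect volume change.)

3.3×10⁻⁶ M

Precipitation of each salt begins when its ion product equals Ksp.
Ag₃PO₄(s) ⇌ 3 Ag⁺(aq) + PO₄³⁻(aq)
Ksp = [Ag⁺]^3[PO₄³⁻] = [Ag⁺]^3(0.13)
[Ag⁺]^3 = 4.6×10⁻¹⁸ / (0.13) = 3.5×10⁻¹⁷
[Ag⁺] = 3.3×10⁻⁶ M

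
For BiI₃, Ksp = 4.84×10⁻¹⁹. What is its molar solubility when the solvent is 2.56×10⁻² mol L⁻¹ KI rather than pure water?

2.88×10⁻¹⁴ M

BiI₃(s) ⇌ Bi³⁺(aq) + 3 I⁻(aq)
Let s be the solubility of BiI₃ here. The common ion gives [I⁻] ≈ 2.56×10⁻² mol L⁻¹, and [Bi³⁺] = s.
Ksp = [Bi³⁺][I⁻]^3 = s(2.56×10⁻²)^3
s = 4.84×10⁻¹⁹ / (2.56×10⁻²)^3 = 2.88×10⁻¹⁴
s = 2.88×10⁻¹⁴ mol L⁻¹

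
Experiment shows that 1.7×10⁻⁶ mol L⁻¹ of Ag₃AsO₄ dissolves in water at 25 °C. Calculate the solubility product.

Ksp = 2.3×10⁻²²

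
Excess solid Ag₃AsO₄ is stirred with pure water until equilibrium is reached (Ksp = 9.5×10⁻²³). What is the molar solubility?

Ag₃AsO₄(s) ⇌ 3 Ag⁺(aq) + AsO₄³⁻(aq)
With molar solubility s: [Ag⁺] = 3s, [AsO₄³⁻] = s.
Ksp = [Ag⁺]^3[AsO₄³⁻] = (3s)^3 · s = 27s^4
27s^4 = 9.5×10⁻²³  ⇒  s^4 = 3.5×10⁻²⁴
s = 1.4×10⁻⁶ M

1.4×10⁻⁶ M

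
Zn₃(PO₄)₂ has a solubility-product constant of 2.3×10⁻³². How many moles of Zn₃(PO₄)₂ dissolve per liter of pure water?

Zn₃(PO₄)₂(s) ⇌ 3 Zn²⁺(aq) + 2 PO₄³⁻(aq)
If s mol/L of Zn₃(PO₄)₂ dissolves, [Zn²⁺] = 3s and [PO₄³⁻] = 2s.
Ksp = [Zn²⁺]^3[PO₄³⁻]^2 = (3s)^3 · (2s)^2 = 108s^5
108s^5 = 2.3×10⁻³²  ⇒  s^5 = 2.1×10⁻³⁴
s = 1.8×10⁻⁷ mol/L

1.8×10⁻⁷ M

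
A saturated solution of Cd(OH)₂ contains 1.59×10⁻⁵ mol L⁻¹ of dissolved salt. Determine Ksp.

Cd(OH)₂(s) ⇌ Cd²⁺(aq) + 2 OH⁻(aq)
With molar solubility s: [Cd²⁺] = s, [OH⁻] = 2s.
Ksp = [Cd²⁺][OH⁻]^2 = s · (2s)^2 = 4s^3
Ksp = 4 × (1.59×10⁻⁵)^3 = 1.61×10⁻¹⁴

Ksp = 1.61×10⁻¹⁴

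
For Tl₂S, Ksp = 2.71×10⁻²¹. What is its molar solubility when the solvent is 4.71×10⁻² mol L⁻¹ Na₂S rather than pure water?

Tl₂S(s) ⇌ 2 Tl⁺(aq) + S²⁻(aq)
S²⁻ is already present at 4.71×10⁻² mol L⁻¹. If s mol/L of Tl₂S dissolves, [Tl⁺] = 2s while [S²⁻] ≈ 4.71×10⁻² mol L⁻¹.
Ksp = [Tl⁺]^2[S²⁻] = (2s)^2(4.71×10⁻²)
(2s)^2 = 2.71×10⁻²¹ / (4.71×10⁻²) = 5.75×10⁻²⁰
s = 1.20×10⁻¹⁰ mol L⁻¹

1.20×10⁻¹⁰ M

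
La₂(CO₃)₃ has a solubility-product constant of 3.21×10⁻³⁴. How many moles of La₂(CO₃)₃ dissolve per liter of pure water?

7.85×10⁻⁸ M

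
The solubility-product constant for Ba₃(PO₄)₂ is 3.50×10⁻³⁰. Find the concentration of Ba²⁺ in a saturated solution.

1.51×10⁻⁶ M

Ba₃(PO₄)₂(s) ⇌ 3 Ba²⁺(aq) + 2 PO₄³⁻(aq)
Let s be the molar solubility. Then [Ba²⁺] = 3s and [PO₄³⁻] = 2s.
Ksp = [Ba²⁺]^3[PO₄³⁻]^2 = (3s)^3 · (2s)^2 = 108s^5 = 3.50×10⁻³⁰
s = 5.04×10⁻⁷ M
[Ba²⁺] = 3s = 1.51×10⁻⁶ M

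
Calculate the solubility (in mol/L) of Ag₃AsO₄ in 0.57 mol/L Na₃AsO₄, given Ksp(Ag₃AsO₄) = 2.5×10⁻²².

2.5×10⁻⁸ M

Ag₃AsO₄(s) ⇌ 3 Ag⁺(aq) + AsO₄³⁻(aq)
The solution already contains AsO₄³⁻ at 0.57 mol/L. Let s be the molar solubility of Ag₃AsO₄.
[AsO₄³⁻] ≈ 0.57 mol/L (common ion dominates); [Ag⁺] = 3s.
Ksp = [Ag⁺]^3[AsO₄³⁻] = (3s)^3(0.57)
(3s)^3 = 2.5×10⁻²² / (0.57) = 4.4×10⁻²²
s = 2.5×10⁻⁸ mol/L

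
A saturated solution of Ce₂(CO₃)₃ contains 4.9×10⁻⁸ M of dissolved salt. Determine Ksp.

Ksp = 3.1×10⁻³⁵

Ce₂(CO₃)₃(s) ⇌ 2 Ce³⁺(aq) + 3 CO₃²⁻(aq)
Let s be the molar solubility. Then [Ce³⁺] = 2s and [CO₃²⁻] = 3s.
Ksp = [Ce³⁺]^2[CO₃²⁻]^3 = (2s)^2 · (3s)^3 = 108s^5
Ksp = 108 × (4.9×10⁻⁸)^5 = 3.1×10⁻³⁵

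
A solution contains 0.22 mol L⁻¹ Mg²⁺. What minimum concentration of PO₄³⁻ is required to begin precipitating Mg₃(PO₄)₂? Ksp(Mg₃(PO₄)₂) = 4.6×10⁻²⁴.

Each salt precipitates once Q = Ksp for that salt.
Mg₃(PO₄)₂(s) ⇌ 3 Mg²⁺(aq) + 2 PO₄³⁻(aq)
Ksp = [Mg²⁺]^3[PO₄³⁻]^2 = [PO₄³⁻]^2(0.22)^3
[PO₄³⁻]^2 = 4.6×10⁻²⁴ / (0.22)^3 = 4.3×10⁻²²
[PO₄³⁻] = 2.1×10⁻¹¹ mol L⁻¹

2.1×10⁻¹¹ M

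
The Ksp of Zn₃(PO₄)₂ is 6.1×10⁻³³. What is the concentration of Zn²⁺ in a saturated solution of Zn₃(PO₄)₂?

4.2×10⁻⁷ M

Zn₃(PO₄)₂(s) ⇌ 3 Zn²⁺(aq) + 2 PO₄³⁻(aq)
For each mole of Zn₃(PO₄)₂ that dissolves per liter, [Zn²⁺] = 3s and [PO₄³⁻] = 2s; let s denote this solubility.
Ksp = [Zn²⁺]^3[PO₄³⁻]^2 = (3s)^3 · (2s)^2 = 108s^5 = 6.1×10⁻³³
s = 1.4×10⁻⁷ mol L⁻¹
[Zn²⁺] = 3s = 4.2×10⁻⁷ mol L⁻¹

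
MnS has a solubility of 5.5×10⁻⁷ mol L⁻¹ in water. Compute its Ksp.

MnS(s) ⇌ Mn²⁺(aq) + S²⁻(aq)
Call the molar solubility s, so that [Mn²⁺] = s and [S²⁻] = s.
Ksp = [Mn²⁺][S²⁻] = s · s = s^2
Ksp = (5.5×10⁻⁷)^2 = 3.0×10⁻¹³

Ksp = 3.0×10⁻¹³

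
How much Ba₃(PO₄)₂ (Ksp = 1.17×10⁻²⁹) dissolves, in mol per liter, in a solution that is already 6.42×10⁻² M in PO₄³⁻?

Ba₃(PO₄)₂(s) ⇌ 3 Ba²⁺(aq) + 2 PO₄³⁻(aq)
With PO₄³⁻ already at 6.42×10⁻² M and s small, take [PO₄³⁻] ≈ 6.42×10⁻² M and [Ba²⁺] = 3s.
Ksp = [Ba²⁺]^3[PO₄³⁻]^2 = (3s)^3(6.42×10⁻²)^2
(3s)^3 = 1.17×10⁻²⁹ / (6.42×10⁻²)^2 = 2.84×10⁻²⁷
s = 4.72×10⁻¹⁰ M

4.72×10⁻¹⁰ M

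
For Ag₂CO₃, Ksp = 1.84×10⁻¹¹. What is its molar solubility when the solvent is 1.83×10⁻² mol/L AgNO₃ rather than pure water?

5.49×10⁻⁸ M

Ag₂CO₃(s) ⇌ 2 Ag⁺(aq) + CO₃²⁻(aq)
Ag⁺ is already present at 1.83×10⁻² mol/L. If s mol/L of Ag₂CO₃ dissolves, [CO₃²⁻] = s while [Ag⁺] ≈ 1.83×10⁻² mol/L.
Ksp = [Ag⁺]^2[CO₃²⁻] = (1.83×10⁻²)^2s
s = 1.84×10⁻¹¹ / (1.83×10⁻²)^2 = 5.49×10⁻⁸
s = 5.49×10⁻⁸ mol/L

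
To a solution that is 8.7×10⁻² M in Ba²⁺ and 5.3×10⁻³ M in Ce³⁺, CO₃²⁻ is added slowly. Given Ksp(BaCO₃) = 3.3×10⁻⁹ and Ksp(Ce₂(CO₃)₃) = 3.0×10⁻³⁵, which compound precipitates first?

Each salt precipitates once Q = Ksp for that salt.
For BaCO₃: [CO₃²⁻] = (Ksp/[Ba²⁺]) = 3.8×10⁻⁸ M
For Ce₂(CO₃)₃: [CO₃²⁻] = (Ksp/[Ce³⁺]^2)^(1/3) = 1.0×10⁻¹⁰ M
Since Ce₂(CO₃)₃ needs less CO₃²⁻ to reach saturation, it precipitates first.

Ce₂(CO₃)₃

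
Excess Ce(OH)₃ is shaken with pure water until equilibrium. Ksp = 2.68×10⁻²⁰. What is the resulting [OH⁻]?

Ce(OH)₃(s) ⇌ Ce³⁺(aq) + 3 OH⁻(aq)
Call the molar solubility s, so that [Ce³⁺] = s and [OH⁻] = 3s.
Ksp = [Ce³⁺][OH⁻]^3 = s · (3s)^3 = 27s^4 = 2.68×10⁻²⁰
s = 5.61×10⁻⁶ M
[OH⁻] = 3s = 1.68×10⁻⁵ M

1.68×10⁻⁵ M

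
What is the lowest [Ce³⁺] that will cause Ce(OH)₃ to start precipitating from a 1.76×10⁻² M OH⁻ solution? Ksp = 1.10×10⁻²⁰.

2.02×10⁻¹⁵ M

Each salt precipitates once Q = Ksp for that salt.
Ce(OH)₃(s) ⇌ Ce³⁺(aq) + 3 OH⁻(aq)
Ksp = [Ce³⁺][OH⁻]^3 = [Ce³⁺](1.76×10⁻²)^3
[Ce³⁺] = 1.10×10⁻²⁰ / (1.76×10⁻²)^3 = 2.02×10⁻¹⁵
[Ce³⁺] = 2.02×10⁻¹⁵ M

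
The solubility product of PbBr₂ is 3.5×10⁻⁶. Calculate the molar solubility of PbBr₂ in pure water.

PbBr₂(s) ⇌ Pb²⁺(aq) + 2 Br⁻(aq)
With molar solubility s: [Pb²⁺] = s, [Br⁻] = 2s.
Ksp = [Pb²⁺][Br⁻]^2 = s · (2s)^2 = 4s^3
4s^3 = 3.5×10⁻⁶  ⇒  s^3 = 8.8×10⁻⁷
Taking the 3rd root, s = 9.6×10⁻³ mol L⁻¹.

9.6×10⁻³ M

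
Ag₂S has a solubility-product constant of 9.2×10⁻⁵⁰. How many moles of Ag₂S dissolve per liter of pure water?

2.8×10⁻¹⁷ M

Ag₂S(s) ⇌ 2 Ag⁺(aq) + S²⁻(aq)
Call the molar solubility s, so that [Ag⁺] = 2s and [S²⁻] = s.
Ksp = [Ag⁺]^2[S²⁻] = (2s)^2 · s = 4s^3
4s^3 = 9.2×10⁻⁵⁰  ⇒  s^3 = 2.3×10⁻⁵⁰
s = 2.8×10⁻¹⁷ mol L⁻¹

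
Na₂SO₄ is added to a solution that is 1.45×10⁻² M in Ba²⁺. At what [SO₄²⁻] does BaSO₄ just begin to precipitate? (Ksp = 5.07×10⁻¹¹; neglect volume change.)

3.50×10⁻⁹ M

Precipitation begins when Q = Ksp.
BaSO₄(s) ⇌ Ba²⁺(aq) + SO₄²⁻(aq)
Ksp = [Ba²⁺][SO₄²⁻] = [SO₄²⁻](1.45×10⁻²)
[SO₄²⁻] = 5.07×10⁻¹¹ / (1.45×10⁻²) = 3.50×10⁻⁹
[SO₄²⁻] = 3.50×10⁻⁹ M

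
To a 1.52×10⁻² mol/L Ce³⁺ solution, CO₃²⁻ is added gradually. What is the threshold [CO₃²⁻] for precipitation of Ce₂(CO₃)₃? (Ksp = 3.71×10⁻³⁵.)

The threshold for precipitation is Q = Ksp.
Ce₂(CO₃)₃(s) ⇌ 2 Ce³⁺(aq) + 3 CO₃²⁻(aq)
Ksp = [Ce³⁺]^2[CO₃²⁻]^3 = [CO₃²⁻]^3(1.52×10⁻²)^2
[CO₃²⁻]^3 = 3.71×10⁻³⁵ / (1.52×10⁻²)^2 = 1.61×10⁻³¹
[CO₃²⁻] = 5.44×10⁻¹¹ mol/L

5.44×10⁻¹¹ M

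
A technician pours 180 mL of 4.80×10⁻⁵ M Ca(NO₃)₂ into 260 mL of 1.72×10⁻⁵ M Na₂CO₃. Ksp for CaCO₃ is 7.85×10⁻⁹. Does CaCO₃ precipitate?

After mixing, V = 180 mL + 260 mL = 440 mL.
[Ca²⁺] = (4.80×10⁻⁵)(180)/440 = 1.96×10⁻⁵ M
[CO₃²⁻] = (1.72×10⁻⁵)(260)/440 = 1.02×10⁻⁵ M
Q = [Ca²⁺][CO₃²⁻] = 2.00×10⁻¹⁰
Q < Ksp (2.00×10⁻¹⁰ vs 7.85×10⁻⁹); the solution remains unsaturated and no precipitate forms.

No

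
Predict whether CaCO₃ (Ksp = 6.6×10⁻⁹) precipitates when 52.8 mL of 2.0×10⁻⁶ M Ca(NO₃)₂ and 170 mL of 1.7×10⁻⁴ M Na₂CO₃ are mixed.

No

After mixing, V = 52.8 mL + 170 mL = 222.8 mL.
[Ca²⁺] = (2.0×10⁻⁶)(52.8)/222.8 = 4.7×10⁻⁷ M
[CO₃²⁻] = (1.7×10⁻⁴)(170)/222.8 = 1.3×10⁻⁴ M
Q = [Ca²⁺][CO₃²⁻] = 6.1×10⁻¹¹
Since Q (6.1×10⁻¹¹) is less than Ksp (6.6×10⁻⁹), no CaCO₃ precipitates.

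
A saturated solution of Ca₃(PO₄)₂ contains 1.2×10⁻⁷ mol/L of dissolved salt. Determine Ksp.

Ca₃(PO₄)₂(s) ⇌ 3 Ca²⁺(aq) + 2 PO₄³⁻(aq)
With molar solubility s: [Ca²⁺] = 3s, [PO₄³⁻] = 2s.
Ksp = [Ca²⁺]^3[PO₄³⁻]^2 = (3s)^3 · (2s)^2 = 108s^5
Ksp = 108 × (1.2×10⁻⁷)^5 = 2.7×10⁻³³

Ksp = 2.7×10⁻³³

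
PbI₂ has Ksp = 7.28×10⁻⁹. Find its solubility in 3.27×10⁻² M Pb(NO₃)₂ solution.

2.36×10⁻⁴ M

PbI₂(s) ⇌ Pb²⁺(aq) + 2 I⁻(aq)
Let s be the solubility of PbI₂ here. The common ion gives [Pb²⁺] ≈ 3.27×10⁻² M, and [I⁻] = 2s.
Ksp = [Pb²⁺][I⁻]^2 = (3.27×10⁻²)(2s)^2
(2s)^2 = 7.28×10⁻⁹ / (3.27×10⁻²) = 2.23×10⁻⁷
s = 2.36×10⁻⁴ M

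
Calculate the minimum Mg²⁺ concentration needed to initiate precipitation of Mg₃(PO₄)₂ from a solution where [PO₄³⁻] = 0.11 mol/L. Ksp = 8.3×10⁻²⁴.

8.8×10⁻⁸ M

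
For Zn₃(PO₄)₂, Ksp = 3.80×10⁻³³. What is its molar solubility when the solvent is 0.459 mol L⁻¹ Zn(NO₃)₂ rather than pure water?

9.91×10⁻¹⁷ M

Zn₃(PO₄)₂(s) ⇌ 3 Zn²⁺(aq) + 2 PO₄³⁻(aq)
Let s be the solubility of Zn₃(PO₄)₂ here. The common ion gives [Zn²⁺] ≈ 0.459 mol L⁻¹, and [PO₄³⁻] = 2s.
Ksp = [Zn²⁺]^3[PO₄³⁻]^2 = (0.459)^3(2s)^2
(2s)^2 = 3.80×10⁻³³ / (0.459)^3 = 3.93×10⁻³²
s = 9.91×10⁻¹⁷ mol L⁻¹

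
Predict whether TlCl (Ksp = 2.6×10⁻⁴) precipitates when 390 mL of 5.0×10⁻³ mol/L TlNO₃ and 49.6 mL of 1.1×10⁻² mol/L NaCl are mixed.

No

Total volume after mixing = 390 + 49.6 = 439.6 mL.
[Tl⁺] = (5.0×10⁻³)(390)/439.6 = 4.4×10⁻³ mol/L
[Cl⁻] = (1.1×10⁻²)(49.6)/439.6 = 1.2×10⁻³ mol/L
Q = [Tl⁺][Cl⁻] = 5.5×10⁻⁶
Q = 5.5×10⁻⁶ < Ksp = 2.6×10⁻⁴, so the solution is unsaturated and no precipitate forms.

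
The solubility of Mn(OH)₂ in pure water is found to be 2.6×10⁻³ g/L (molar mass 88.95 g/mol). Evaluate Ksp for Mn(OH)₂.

Ksp = 1.0×10⁻¹³

s = (2.6×10⁻³ g L⁻¹)/(88.95 g mol⁻¹) = 2.923×10⁻⁵ M
Mn(OH)₂(s) ⇌ Mn²⁺(aq) + 2 OH⁻(aq)
With molar solubility s: [Mn²⁺] = s, [OH⁻] = 2s.
Ksp = [Mn²⁺][OH⁻]^2 = s · (2s)^2 = 4s^3
Ksp = 4 × (2.923×10⁻⁵)^3 = 1.0×10⁻¹³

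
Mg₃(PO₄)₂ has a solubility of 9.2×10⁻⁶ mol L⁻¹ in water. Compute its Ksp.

Mg₃(PO₄)₂(s) ⇌ 3 Mg²⁺(aq) + 2 PO₄³⁻(aq)
For each mole of Mg₃(PO₄)₂ that dissolves per liter, [Mg²⁺] = 3s and [PO₄³⁻] = 2s; let s denote this solubility.
Ksp = [Mg²⁺]^3[PO₄³⁻]^2 = (3s)^3 · (2s)^2 = 108s^5
Ksp = 108 × (9.2×10⁻⁶)^5 = 7.1×10⁻²⁴

Ksp = 7.1×10⁻²⁴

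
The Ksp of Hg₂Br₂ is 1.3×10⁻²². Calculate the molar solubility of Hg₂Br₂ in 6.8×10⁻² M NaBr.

Hg₂Br₂(s) ⇌ Hg₂²⁺(aq) + 2 Br⁻(aq)
With Br⁻ already at 6.8×10⁻² M and s small, take [Br⁻] ≈ 6.8×10⁻² M and [Hg₂²⁺] = s.
Ksp = [Hg₂²⁺][Br⁻]^2 = s(6.8×10⁻²)^2
s = 1.3×10⁻²² / (6.8×10⁻²)^2 = 2.8×10⁻²⁰
s = 2.8×10⁻²⁰ M

2.8×10⁻²⁰ M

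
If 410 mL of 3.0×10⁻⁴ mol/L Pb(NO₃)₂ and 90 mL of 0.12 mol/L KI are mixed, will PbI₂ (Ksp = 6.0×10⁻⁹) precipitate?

Yes

Total volume after mixing = 410 + 90 = 500 mL.
[Pb²⁺] = (3.0×10⁻⁴)(410)/500 = 2.5×10⁻⁴ mol/L
[I⁻] = (0.12)(90)/500 = 2.2×10⁻² mol/L
Q = [Pb²⁺][I⁻]^2 = 1.1×10⁻⁷
Because Q > Ksp (1.1×10⁻⁷ vs 6.0×10⁻⁹), a precipitate of PbI₂ forms.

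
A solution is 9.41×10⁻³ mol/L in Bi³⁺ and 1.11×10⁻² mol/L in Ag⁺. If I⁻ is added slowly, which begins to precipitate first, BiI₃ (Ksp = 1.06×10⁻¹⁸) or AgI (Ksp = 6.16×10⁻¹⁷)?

Precipitation begins when Q = Ksp.
For BiI₃: [I⁻] = (Ksp/[Bi³⁺])^(1/3) = 4.83×10⁻⁶ mol/L
For AgI: [I⁻] = (Ksp/[Ag⁺]) = 5.55×10⁻¹⁵ mol/L
AgI requires the lower [I⁻], so it precipitates first.

AgI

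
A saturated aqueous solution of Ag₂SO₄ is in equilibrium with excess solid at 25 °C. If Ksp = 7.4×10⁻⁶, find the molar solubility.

1.2×10⁻² M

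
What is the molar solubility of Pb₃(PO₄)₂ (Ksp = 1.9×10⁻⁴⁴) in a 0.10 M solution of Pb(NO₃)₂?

Pb₃(PO₄)₂(s) ⇌ 3 Pb²⁺(aq) + 2 PO₄³⁻(aq)
The solution already contains Pb²⁺ at 0.10 M. Let s be the molar solubility of Pb₃(PO₄)₂.
[Pb²⁺] ≈ 0.10 M (common ion dominates); [PO₄³⁻] = 2s.
Ksp = [Pb²⁺]^3[PO₄³⁻]^2 = (0.10)^3(2s)^2
(2s)^2 = 1.9×10⁻⁴⁴ / (0.10)^3 = 1.9×10⁻⁴¹
s = 2.2×10⁻²¹ M

2.2×10⁻²¹ M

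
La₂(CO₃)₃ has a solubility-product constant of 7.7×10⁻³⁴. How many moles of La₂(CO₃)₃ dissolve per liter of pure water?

9.3×10⁻⁸ M

La₂(CO₃)₃(s) ⇌ 2 La³⁺(aq) + 3 CO₃²⁻(aq)
Let s be the molar solubility. Then [La³⁺] = 2s and [CO₃²⁻] = 3s.
Ksp = [La³⁺]^2[CO₃²⁻]^3 = (2s)^2 · (3s)^3 = 108s^5
108s^5 = 7.7×10⁻³⁴  ⇒  s^5 = 7.1×10⁻³⁶
Taking the 5th root, s = 9.3×10⁻⁸ mol L⁻¹.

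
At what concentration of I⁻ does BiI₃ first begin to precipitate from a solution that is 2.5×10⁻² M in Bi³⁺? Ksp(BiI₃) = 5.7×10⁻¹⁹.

2.8×10⁻⁶ M

Precipitation of each salt begins when its ion product equals Ksp.
BiI₃(s) ⇌ Bi³⁺(aq) + 3 I⁻(aq)
Ksp = [Bi³⁺][I⁻]^3 = [I⁻]^3(2.5×10⁻²)
[I⁻]^3 = 5.7×10⁻¹⁹ / (2.5×10⁻²) = 2.3×10⁻¹⁷
[I⁻] = 2.8×10⁻⁶ M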